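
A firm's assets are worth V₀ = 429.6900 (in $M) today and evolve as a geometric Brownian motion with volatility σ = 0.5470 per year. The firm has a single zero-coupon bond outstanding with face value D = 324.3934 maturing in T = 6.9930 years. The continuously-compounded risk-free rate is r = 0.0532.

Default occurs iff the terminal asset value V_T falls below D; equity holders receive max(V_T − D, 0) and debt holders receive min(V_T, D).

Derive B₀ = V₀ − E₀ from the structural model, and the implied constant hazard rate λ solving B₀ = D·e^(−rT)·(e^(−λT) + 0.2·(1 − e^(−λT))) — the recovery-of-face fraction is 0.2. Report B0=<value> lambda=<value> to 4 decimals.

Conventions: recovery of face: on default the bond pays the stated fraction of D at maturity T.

Equity is a call on the firm's assets struck at D = 324.3934:
d₁ = [ln(V₀/D) + (r + σ²/2)T] / (σ√T)
   = [ln(429.6900/324.3934) + (0.0532 + 0.5·0.5470²)·6.9930] / (0.5470·√6.9930)
   = [0.281107 + 1.418212] / 1.446502 = 1.174778
d₂ = d₁ − σ√T = 1.174778 − 1.446502 = -0.271724
N(d₁) = 0.879958,  N(d₂) = 0.392917,  e^(−rT) = 0.689335
E₀ = V₀·N(d₁) − D·e^(−rT)·N(d₂)
   = 429.6900·0.879958 − 324.3934·0.689335·0.392917 = 290.246791
B₀ = V₀ − E₀ = 429.6900 − 290.246791 = 139.443209
e^(−λT) = (B₀·e^(rT)/D − 0.2)/(1 − 0.2) = (139.4432·1.450673/324.3934 − 0.2)/0.8 = 0.52947982
λ = −ln(0.52947982)/6.9930 = 0.090928

B0=139.4432 lambda=0.0909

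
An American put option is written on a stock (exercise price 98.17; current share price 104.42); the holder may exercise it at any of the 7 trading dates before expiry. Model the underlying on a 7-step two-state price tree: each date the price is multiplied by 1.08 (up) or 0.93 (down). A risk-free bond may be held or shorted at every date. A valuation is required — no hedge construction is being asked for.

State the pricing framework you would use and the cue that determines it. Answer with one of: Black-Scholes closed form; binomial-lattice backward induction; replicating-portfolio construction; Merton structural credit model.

framework: binomial-lattice backward induction

Key observation: the defining feature is the embedded early-exercise option across 7 discrete dates on the spot-104.42 tree; pricing the strike-98.17 put means working backward with an exercise test at every node.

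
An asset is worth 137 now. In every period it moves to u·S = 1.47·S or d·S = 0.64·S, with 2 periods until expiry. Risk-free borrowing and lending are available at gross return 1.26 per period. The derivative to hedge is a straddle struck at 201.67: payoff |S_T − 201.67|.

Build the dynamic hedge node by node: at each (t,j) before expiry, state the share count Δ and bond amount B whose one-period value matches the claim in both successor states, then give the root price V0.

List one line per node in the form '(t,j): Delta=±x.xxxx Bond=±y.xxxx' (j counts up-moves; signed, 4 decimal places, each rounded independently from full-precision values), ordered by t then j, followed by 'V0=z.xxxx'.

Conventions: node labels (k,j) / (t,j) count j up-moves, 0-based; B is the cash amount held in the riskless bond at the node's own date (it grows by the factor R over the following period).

(0,0): Delta=-0.0159 Bond=58.5498
(1,0): Delta=-1.0000 Bond=160.0556
(1,1): Delta=0.1292 Bond=44.5480
V0=56.3667

The replicating-portfolio and risk-neutral prices coincide; use p* = (1.26−0.64)/(1.47−0.64) = 0.7470 for the latter.
Payoffs at expiry: V(2,0)=145.5548, V(2,1)=72.7804, V(2,2)=94.3733
  t=1,j=0: stock 87.6800 → up 128.8896 (V=72.7804), down 56.1152 (V=145.5548). Price 72.3756; hedge Δ=-1.0000, bond B=160.0556.
  t=1,j=1: stock 201.3900 → up 296.0433 (V=94.3733), down 128.8896 (V=72.7804). Price 70.5635; hedge Δ=0.1292, bond B=44.5480.
  t=0,j=0: stock 137.0000 → up 201.3900 (V=70.5635), down 87.6800 (V=72.3756). Price 56.3667; hedge Δ=-0.0159, bond B=58.5498.
Check: Δ(0,0)·S0 + B(0,0) = 56.3667 = V0.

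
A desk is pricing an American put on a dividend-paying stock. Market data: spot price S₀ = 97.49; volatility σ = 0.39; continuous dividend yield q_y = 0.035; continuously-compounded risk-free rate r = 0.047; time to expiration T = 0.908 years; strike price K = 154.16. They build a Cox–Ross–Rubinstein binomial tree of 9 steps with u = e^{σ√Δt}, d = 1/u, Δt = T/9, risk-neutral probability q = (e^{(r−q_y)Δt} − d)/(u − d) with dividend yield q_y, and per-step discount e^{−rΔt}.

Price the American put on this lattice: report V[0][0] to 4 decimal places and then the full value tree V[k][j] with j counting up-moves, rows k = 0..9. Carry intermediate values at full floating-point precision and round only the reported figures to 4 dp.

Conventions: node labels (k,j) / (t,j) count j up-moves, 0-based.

Δt=0.10089  u=1.13188  d=0.88349  q=0.47395  discount=0.99527
step 9 (expiry): payoffs max(K−S,0) = 122.1878 113.1990 101.6832 86.9298 68.0286 43.8135 12.7905 0.0000 0.0000 0.0000
k=8: (k=8,j=0): S=36.1886, K−S=117.9714, hold=117.3697 ⇒ V=117.9714 exercise | (k=8,j=1): S=46.3627, K−S=107.7973, hold=107.2315 ⇒ V=107.7973 exercise | (k=8,j=2): S=59.3972, K−S=94.7628, hold=94.2429 ⇒ V=94.7628 exercise | (k=8,j=3): S=76.0962, K−S=78.0638, hold=77.6028 ⇒ V=78.0638 exercise | (k=8,j=4): S=97.4900, K−S=56.6700, hold=56.2844 ⇒ V=56.6700 exercise | (k=8,j=5): S=124.8985, K−S=29.2615, hold=28.9725 ⇒ V=29.2615 exercise | (k=8,j=6): S=160.0126, K−S=0.0000, hold=6.6966 ⇒ V=6.6966 continue | (k=8,j=7): S=204.9988, K−S=0.0000, hold=0.0000 ⇒ V=0.0000 continue | (k=8,j=8): S=262.6325, K−S=0.0000, hold=0.0000 ⇒ V=0.0000 continue
k=7: (k=7,j=0): S=40.9610, K−S=113.1990, hold=112.6142 ⇒ V=113.1990 exercise | (k=7,j=1): S=52.4768, K−S=101.6832, hold=101.1389 ⇒ V=101.6832 exercise | (k=7,j=2): S=67.2302, K−S=86.9298, hold=86.4375 ⇒ V=86.9298 exercise | (k=7,j=3): S=86.1314, K−S=68.0286, hold=67.6029 ⇒ V=68.0286 exercise | (k=7,j=4): S=110.3465, K−S=43.8135, hold=43.4732 ⇒ V=43.8135 exercise | (k=7,j=5): S=141.3695, K−S=12.7905, hold=18.4791 ⇒ V=18.4791 continue | (k=7,j=6): S=181.1143, K−S=0.0000, hold=3.5061 ⇒ V=3.5061 continue | (k=7,j=7): S=232.0331, K−S=0.0000, hold=0.0000 ⇒ V=0.0000 continue
k=6: (k=6,j=0): S=46.3627, K−S=107.7973, hold=107.2315 ⇒ V=107.7973 exercise | (k=6,j=1): S=59.3972, K−S=94.7628, hold=94.2429 ⇒ V=94.7628 exercise | (k=6,j=2): S=76.0962, K−S=78.0638, hold=77.6028 ⇒ V=78.0638 exercise | (k=6,j=3): S=97.4900, K−S=56.6700, hold=56.2844 ⇒ V=56.6700 exercise | (k=6,j=4): S=124.8985, K−S=29.2615, hold=31.6559 ⇒ V=31.6559 continue | (k=6,j=5): S=160.0126, K−S=0.0000, hold=11.3289 ⇒ V=11.3289 continue | (k=6,j=6): S=204.9988, K−S=0.0000, hold=1.8357 ⇒ V=1.8357 continue
k=5: (k=5,j=0): S=52.4768, K−S=101.6832, hold=101.1389 ⇒ V=101.6832 exercise | (k=5,j=1): S=67.2302, K−S=86.9298, hold=86.4375 ⇒ V=86.9298 exercise | (k=5,j=2): S=86.1314, K−S=68.0286, hold=67.6029 ⇒ V=68.0286 exercise | (k=5,j=3): S=110.3465, K−S=43.8135, hold=44.6026 ⇒ V=44.6026 continue | (k=5,j=4): S=141.3695, K−S=12.7905, hold=21.9177 ⇒ V=21.9177 continue | (k=5,j=5): S=181.1143, K−S=0.0000, hold=6.7973 ⇒ V=6.7973 continue
k=4: (k=4,j=0): S=59.3972, K−S=94.7628, hold=94.2429 ⇒ V=94.7628 exercise | (k=4,j=1): S=76.0962, K−S=78.0638, hold=77.6028 ⇒ V=78.0638 exercise | (k=4,j=2): S=97.4900, K−S=56.6700, hold=56.6566 ⇒ V=56.6700 exercise | (k=4,j=3): S=124.8985, K−S=29.2615, hold=33.6910 ⇒ V=33.6910 continue | (k=4,j=4): S=160.0126, K−S=0.0000, hold=14.6816 ⇒ V=14.6816 continue
k=3: (k=3,j=0): S=67.2302, K−S=86.9298, hold=86.4375 ⇒ V=86.9298 exercise | (k=3,j=1): S=86.1314, K−S=68.0286, hold=67.6029 ⇒ V=68.0286 exercise | (k=3,j=2): S=110.3465, K−S=43.8135, hold=45.5626 ⇒ V=45.5626 continue | (k=3,j=3): S=141.3695, K−S=12.7905, hold=24.5648 ⇒ V=24.5648 continue
k=2: (k=2,j=0): S=76.0962, K−S=78.0638, hold=77.6028 ⇒ V=78.0638 exercise | (k=2,j=1): S=97.4900, K−S=56.6700, hold=57.1095 ⇒ V=57.1095 continue | (k=2,j=2): S=124.8985, K−S=29.2615, hold=35.4423 ⇒ V=35.4423 continue
k=1: (k=1,j=0): S=86.1314, K−S=68.0286, hold=67.8102 ⇒ V=68.0286 exercise | (k=1,j=1): S=110.3465, K−S=43.8135, hold=46.6188 ⇒ V=46.6188 continue
k=0: (k=0,j=0): S=97.4900, K−S=56.6700, hold=57.6076 ⇒ V=57.6076 continue

price = 57.6076
tree:
57.6076
68.0286 46.6188
78.0638 57.1095 35.4423
86.9298 68.0286 45.5626 24.5648
94.7628 78.0638 56.6700 33.6910 14.6816
101.6832 86.9298 68.0286 44.6026 21.9177 6.7973
107.7973 94.7628 78.0638 56.6700 31.6559 11.3289 1.8357
113.1990 101.6832 86.9298 68.0286 43.8135 18.4791 3.5061 0.0000
117.9714 107.7973 94.7628 78.0638 56.6700 29.2615 6.6966 0.0000 0.0000
122.1878 113.1990 101.6832 86.9298 68.0286 43.8135 12.7905 0.0000 0.0000 0.0000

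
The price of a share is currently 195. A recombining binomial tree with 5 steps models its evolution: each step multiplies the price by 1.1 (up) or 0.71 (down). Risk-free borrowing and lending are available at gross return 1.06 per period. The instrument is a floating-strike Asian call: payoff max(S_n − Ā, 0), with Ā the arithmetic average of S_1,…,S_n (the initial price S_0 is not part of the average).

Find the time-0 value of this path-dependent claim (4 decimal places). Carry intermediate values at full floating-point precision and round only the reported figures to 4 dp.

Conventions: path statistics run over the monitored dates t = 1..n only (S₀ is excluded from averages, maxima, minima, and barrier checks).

price = 25.4303

With p* = (R−d)/(u−d) = 0.8974, sum probability × payoff across the paths and divide by R^5.
Enumerate all 2^5 = 32 price paths (U = up ×1.1, D = down ×0.71); each path with k up-moves has probability p*^k·(1−p*)^(5−k).
DDDDD: Ā=78.2555, payoff=0.0000, prob=0.000011
UDDDD: Ā=121.2409, payoff=0.0000, prob=0.000099
DUDDD: Ā=106.0309, payoff=0.0000, prob=0.000099
UUDDD: Ā=164.2732, payoff=0.0000, prob=0.000869
DDUDD: Ā=95.2318, payoff=0.0000, prob=0.000099
UDUDD: Ā=147.5422, payoff=0.0000, prob=0.000869
DUUDD: Ā=132.3322, payoff=0.0000, prob=0.000869
UUUDD: Ā=205.0217, payoff=0.0000, prob=0.007603
DDDUD: Ā=87.5644, payoff=0.0000, prob=0.000099
UDDUD: Ā=135.6632, payoff=0.0000, prob=0.000869
DUDUD: Ā=120.4532, payoff=0.0000, prob=0.000869
UUDUD: Ā=186.6176, payoff=0.0000, prob=0.007603
DDUUD: Ā=109.6541, payoff=0.0000, prob=0.000869
UDUUD: Ā=169.8866, payoff=0.0000, prob=0.007603
DUUUD: Ā=154.6766, payoff=0.0000, prob=0.007603
UUUUD: Ā=239.6398, payoff=0.0000, prob=0.066529
DDDDU: Ā=82.1206, payoff=0.0000, prob=0.000099
UDDDU: Ā=127.2291, payoff=0.0000, prob=0.000869
DUDDU: Ā=112.0191, payoff=0.0000, prob=0.000869
UUDDU: Ā=173.5507, payoff=0.0000, prob=0.007603
DDUDU: Ā=101.2200, payoff=0.0000, prob=0.000869
UDUDU: Ā=156.8197, payoff=0.0000, prob=0.007603
DUUDU: Ā=141.6097, payoff=0.0000, prob=0.007603
UUUDU: Ā=219.3953, payoff=0.0000, prob=0.066529
DDDUU: Ā=93.5526, payoff=0.0000, prob=0.000869
UDDUU: Ā=144.9407, payoff=0.0000, prob=0.007603
DUDUU: Ā=129.7307, payoff=1.1059, prob=0.007603
UUDUU: Ā=200.9912, payoff=1.7134, prob=0.066529
DDUUU: Ā=118.9316, payoff=11.9050, prob=0.007603
UDUUU: Ā=184.2602, payoff=18.4444, prob=0.066529
DUUUU: Ā=169.0502, payoff=33.6544, prob=0.066529
UUUUU: Ā=261.9088, payoff=52.1407, prob=0.582126
Price = Σ prob·payoff / R^5 = 34.031435 / 1.338226 = 25.4303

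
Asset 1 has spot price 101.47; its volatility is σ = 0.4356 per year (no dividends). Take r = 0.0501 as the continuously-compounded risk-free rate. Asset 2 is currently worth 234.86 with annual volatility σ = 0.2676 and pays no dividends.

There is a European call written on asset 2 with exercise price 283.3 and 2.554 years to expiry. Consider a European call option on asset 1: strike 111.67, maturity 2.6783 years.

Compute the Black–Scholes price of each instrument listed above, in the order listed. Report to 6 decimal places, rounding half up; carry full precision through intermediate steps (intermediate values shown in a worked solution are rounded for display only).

[asset 2 call K=283.3]
σ√T = 0.2676·√2.554 = 0.427658
d₁ = (ln(S/K) + (r+σ²/2)T) / (σ√T) = (ln(234.86/283.3) + (0.0501+0.2676²/2)·2.554) / 0.427658 = (-0.187517 + 0.219401) / 0.427658 = 0.074555
d₂ = d₁ − σ√T = 0.074555 − 0.427658 = -0.353102
e^{−rT} = 0.879893
N(d₁) = 0.529716,  N(d₂) = 0.362006
price = S·N(d₁) − K·e^{−rT}·N(d₂) = 124.409054 − 90.238485 = 34.170569
[asset 1 call K=111.67]
σ√T = 0.4356·√2.6783 = 0.712882
d₁ = (ln(S/K) + (r+σ²/2)T) / (σ√T) = (ln(101.47/111.67) + (0.0501+0.4356²/2)·2.6783) / 0.712882 = (-0.095785 + 0.388283) / 0.712882 = 0.410304
d₂ = d₁ − σ√T = 0.410304 − 0.712882 = -0.302578
e^{−rT} = 0.874430
N(d₁) = 0.659208,  N(d₂) = 0.381106
price = S·N(d₁) − K·e^{−rT}·N(d₂) = 66.889882 − 37.214072 = 29.675811

price(asset 2 call K=283.3) = 34.170569
price(asset 1 call K=111.67) = 29.675811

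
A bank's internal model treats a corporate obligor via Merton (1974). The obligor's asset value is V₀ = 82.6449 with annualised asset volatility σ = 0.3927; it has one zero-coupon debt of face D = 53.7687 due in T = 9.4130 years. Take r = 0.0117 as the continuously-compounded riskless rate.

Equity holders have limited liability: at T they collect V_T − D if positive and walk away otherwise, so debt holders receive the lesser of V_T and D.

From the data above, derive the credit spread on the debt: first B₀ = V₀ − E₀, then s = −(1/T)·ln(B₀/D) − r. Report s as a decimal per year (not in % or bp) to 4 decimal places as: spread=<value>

spread=0.0393

Apply the equity-as-call identities (strike 53.7687, horizon 9.4130 years):
d₁ = [ln(V₀/D) + (r + σ²/2)T] / (σ√T)
   = [ln(82.6449/53.7687) + (0.0117 + 0.5·0.3927²)·9.4130] / (0.3927·√9.4130)
   = [0.429862 + 0.835937] / 1.204828 = 1.050605
d₂ = d₁ − σ√T = 1.050605 − 1.204828 = -0.154222
N(d₁) = 0.853280,  N(d₂) = 0.438717,  e^(−rT) = 0.895716
E₀ = V₀·N(d₁) − D·e^(−rT)·N(d₂)
   = 82.6449·0.853280 − 53.7687·0.895716·0.438717 = 49.389977
B₀ = V₀ − E₀ = 82.6449 − 49.389977 = 33.254923
spread = −(1/T)·ln(B₀/D) − r = −(1/9.4130)·ln(33.254923/53.7687) − 0.0117 = 0.03934522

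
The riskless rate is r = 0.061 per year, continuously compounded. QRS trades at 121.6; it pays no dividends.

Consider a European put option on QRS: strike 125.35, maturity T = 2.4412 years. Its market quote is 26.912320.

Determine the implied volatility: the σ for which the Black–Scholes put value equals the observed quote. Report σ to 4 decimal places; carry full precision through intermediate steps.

At σ = 0.4762 the Black–Scholes value reproduces the quote:
σ√T = 0.4762·√2.4412 = 0.744031
d₁ = (ln(S/K) + (r+σ²/2)T) / (σ√T) = (ln(121.6/125.35) + (0.061+0.4762²/2)·2.4412) / 0.744031 = (-0.030373 + 0.425704) / 0.744031 = 0.531337
d₂ = d₁ − σ√T = 0.531337 − 0.744031 = -0.212694
e^{−rT} = 0.861644
N(−d₁) = 0.297593,  N(−d₂) = 0.584217
V = K·e^{−rT}·N(−d₂) − S·N(−d₁) = 63.099572 − 36.187252 = 26.912320 (matching the quote); vega is positive throughout, so no other σ reproduces this price

sigma = 0.4762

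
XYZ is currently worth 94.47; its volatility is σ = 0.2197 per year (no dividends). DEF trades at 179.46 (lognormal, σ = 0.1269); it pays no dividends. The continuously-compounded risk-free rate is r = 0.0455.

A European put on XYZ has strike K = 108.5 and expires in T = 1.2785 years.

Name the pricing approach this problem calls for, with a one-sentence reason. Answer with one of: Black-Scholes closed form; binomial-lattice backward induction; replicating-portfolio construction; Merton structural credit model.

Key observation: the instrument is a plain European put (strike 108.5) on a lognormal asset; the exact continuous-time formula applies directly.

framework: Black-Scholes closed form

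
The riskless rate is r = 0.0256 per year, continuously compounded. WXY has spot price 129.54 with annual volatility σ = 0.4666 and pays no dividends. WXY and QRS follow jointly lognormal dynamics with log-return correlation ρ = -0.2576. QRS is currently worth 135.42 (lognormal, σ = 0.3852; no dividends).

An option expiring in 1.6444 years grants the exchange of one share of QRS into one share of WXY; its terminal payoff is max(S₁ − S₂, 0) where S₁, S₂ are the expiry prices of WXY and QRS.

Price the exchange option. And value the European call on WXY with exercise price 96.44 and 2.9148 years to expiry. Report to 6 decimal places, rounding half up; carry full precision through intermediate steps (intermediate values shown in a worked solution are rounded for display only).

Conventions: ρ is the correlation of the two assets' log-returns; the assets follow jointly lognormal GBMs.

σ_eff = √(σ₁² + σ₂² − 2ρσ₁σ₂) = √(0.4666² + 0.3852² − 2·-0.2576·0.4666·0.3852) = 0.677269
d₁ = (ln(S₁/S₂) + (q₂ − q₁ + σ_eff²/2)T) / (σ_eff√T) = (ln(129.54/135.42) + (0.0 − 0.0 + 0.229347)·1.6444) / 0.868491 = 0.383132
d₂ = d₁ − σ_eff√T = 0.383132 − 0.868491 = -0.485359
N(d₁) = 0.649189,  N(d₂) = 0.313711
V = S₁·e^{−q₁T}·N(d₁) − S₂·e^{−q₂T}·N(d₂) = 84.095955 − 42.482747 = 41.613208
[vanilla: WXY call K=96.44]
σ√T = 0.4666·√2.9148 = 0.796616
d₁ = (ln(S/K) + (r+σ²/2)T) / (σ√T) = (ln(129.54/96.44) + (0.0256+0.4666²/2)·2.9148) / 0.796616 = (0.295069 + 0.391918) / 0.796616 = 0.862380
d₂ = d₁ − σ√T = 0.862380 − 0.796616 = 0.065764
e^{−rT} = 0.928097
N(d₁) = 0.805761,  N(d₂) = 0.526217
price = S·N(d₁) − K·e^{−rT}·N(d₂) = 104.378267 − 47.099437 = 57.278830

exchange price = 41.613208
price(WXY call K=96.44) = 57.278830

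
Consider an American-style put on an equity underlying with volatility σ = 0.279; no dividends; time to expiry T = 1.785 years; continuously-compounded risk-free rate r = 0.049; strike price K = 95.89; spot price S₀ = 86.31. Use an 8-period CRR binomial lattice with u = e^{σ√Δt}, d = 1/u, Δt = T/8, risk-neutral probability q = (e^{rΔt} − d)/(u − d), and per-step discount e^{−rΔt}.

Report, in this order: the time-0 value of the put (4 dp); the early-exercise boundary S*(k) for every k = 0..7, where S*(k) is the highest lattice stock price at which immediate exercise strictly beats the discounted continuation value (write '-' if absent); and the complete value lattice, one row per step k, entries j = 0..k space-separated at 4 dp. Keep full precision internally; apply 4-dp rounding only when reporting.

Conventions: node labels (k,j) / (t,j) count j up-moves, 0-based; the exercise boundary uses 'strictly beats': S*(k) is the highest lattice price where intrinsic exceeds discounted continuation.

Δt=0.22312, u=1.14087, d=0.87653, q=0.50869, disc=e^(-rΔt)=0.98913
k=8 terminal: V=max(K-S,0) → 65.8168 56.7473 44.9428 29.5782 9.5800 0.0000 0.0000 0.0000 0.0000
k=7: j=0 S=34.3096 intr=61.5804 cont=60.5378 V=61.5804[EX]; j=1 S=44.6566 intr=51.2334 cont=50.1907 V=51.2334[EX]; j=2 S=58.1240 intr=37.7660 cont=36.7233 V=37.7660[EX]; j=3 S=75.6530 intr=20.2370 cont=19.1944 V=20.2370[EX]; j=4 S=98.4683 intr=0.0000 cont=4.6556 V=4.6556[hold]; j=5 S=128.1641 intr=0.0000 cont=0.0000 V=0.0000[hold]; j=6 S=166.8156 intr=0.0000 cont=0.0000 V=0.0000[hold]; j=7 S=217.1236 intr=0.0000 cont=0.0000 V=0.0000[hold]  S*(7)=75.6530
k=6: j=0 S=39.1427 intr=56.7473 cont=55.7047 V=56.7473[EX]; j=1 S=50.9472 intr=44.9428 cont=43.9001 V=44.9428[EX]; j=2 S=66.3118 intr=29.5782 cont=28.5355 V=29.5782[EX]; j=3 S=86.3100 intr=9.5800 cont=12.1771 V=12.1771[hold]; j=4 S=112.3392 intr=0.0000 cont=2.2625 V=2.2625[hold]; j=5 S=146.2183 intr=0.0000 cont=0.0000 V=0.0000[hold]; j=6 S=190.3145 intr=0.0000 cont=0.0000 V=0.0000[hold]  S*(6)=66.3118
k=5: j=0 S=44.6566 intr=51.2334 cont=50.1907 V=51.2334[EX]; j=1 S=58.1240 intr=37.7660 cont=36.7233 V=37.7660[EX]; j=2 S=75.6530 intr=20.2370 cont=20.5011 V=20.5011[hold]; j=3 S=98.4683 intr=0.0000 cont=7.0561 V=7.0561[hold]; j=4 S=128.1641 intr=0.0000 cont=1.0995 V=1.0995[hold]; j=5 S=166.8156 intr=0.0000 cont=0.0000 V=0.0000[hold]  S*(5)=58.1240
k=4: j=0 S=50.9472 intr=44.9428 cont=43.9001 V=44.9428[EX]; j=1 S=66.3118 intr=29.5782 cont=28.6684 V=29.5782[EX]; j=2 S=86.3100 intr=9.5800 cont=13.5132 V=13.5132[hold]; j=3 S=112.3392 intr=0.0000 cont=3.9823 V=3.9823[hold]; j=4 S=146.2183 intr=0.0000 cont=0.5343 V=0.5343[hold]  S*(4)=66.3118
k=3: j=0 S=58.1240 intr=37.7660 cont=36.7233 V=37.7660[EX]; j=1 S=75.6530 intr=20.2370 cont=21.1734 V=21.1734[hold]; j=2 S=98.4683 intr=0.0000 cont=8.5707 V=8.5707[hold]; j=3 S=128.1641 intr=0.0000 cont=2.2041 V=2.2041[hold]  S*(3)=58.1240
k=2: j=0 S=66.3118 intr=29.5782 cont=29.0067 V=29.5782[EX]; j=1 S=86.3100 intr=9.5800 cont=14.6021 V=14.6021[hold]; j=2 S=112.3392 intr=0.0000 cont=5.2741 V=5.2741[hold]  S*(2)=66.3118
k=1: j=0 S=75.6530 intr=20.2370 cont=21.7212 V=21.7212[hold]; j=1 S=98.4683 intr=0.0000 cont=9.7499 V=9.7499[hold]  S*(1)=-
k=0: j=0 S=86.3100 intr=9.5800 cont=15.4616 V=15.4616[hold]  S*(0)=-

price = 15.4616
boundary = - - 66.3118 58.1240 66.3118 58.1240 66.3118 75.6530
tree:
15.4616
21.7212 9.7499
29.5782 14.6021 5.2741
37.7660 21.1734 8.5707 2.2041
44.9428 29.5782 13.5132 3.9823 0.5343
51.2334 37.7660 20.5011 7.0561 1.0995 0.0000
56.7473 44.9428 29.5782 12.1771 2.2625 0.0000 0.0000
61.5804 51.2334 37.7660 20.2370 4.6556 0.0000 0.0000 0.0000
65.8168 56.7473 44.9428 29.5782 9.5800 0.0000 0.0000 0.0000 0.0000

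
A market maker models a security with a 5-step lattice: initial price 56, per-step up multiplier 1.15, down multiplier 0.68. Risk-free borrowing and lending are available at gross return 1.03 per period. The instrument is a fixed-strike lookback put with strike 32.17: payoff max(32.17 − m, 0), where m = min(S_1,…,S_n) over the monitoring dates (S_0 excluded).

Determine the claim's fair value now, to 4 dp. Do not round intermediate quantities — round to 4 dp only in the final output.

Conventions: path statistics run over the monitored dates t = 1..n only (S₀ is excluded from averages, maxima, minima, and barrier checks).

price = 1.3603

With p* = (R−d)/(u−d) = 0.7447, sum probability × payoff across the paths and divide by R^5.
Enumerate all 2^5 = 32 price paths (U = up ×1.15, D = down ×0.68); each path with k up-moves has probability p*^k·(1−p*)^(5−k).
DDDDD: m=8.1420, payoff=24.0280, prob=0.001085
UDDDD: m=13.7696, payoff=18.4004, prob=0.003164
DUDDD: m=13.7696, payoff=18.4004, prob=0.003164
UUDDD: m=23.2868, payoff=8.8832, prob=0.009230
DDUDD: m=13.7696, payoff=18.4004, prob=0.003164
UDUDD: m=23.2868, payoff=8.8832, prob=0.009230
DUUDD: m=23.2868, payoff=8.8832, prob=0.009230
UUUDD: m=39.3821, payoff=0.0000, prob=0.026920
DDDUD: m=13.7696, payoff=18.4004, prob=0.003164
UDDUD: m=23.2868, payoff=8.8832, prob=0.009230
DUDUD: m=23.2868, payoff=8.8832, prob=0.009230
UUDUD: m=39.3821, payoff=0.0000, prob=0.026920
DDUUD: m=23.2868, payoff=8.8832, prob=0.009230
UDUUD: m=39.3821, payoff=0.0000, prob=0.026920
DUUUD: m=38.0800, payoff=0.0000, prob=0.026920
UUUUD: m=64.4000, payoff=0.0000, prob=0.078517
DDDDU: m=11.9736, payoff=20.1964, prob=0.003164
UDDDU: m=20.2494, payoff=11.9206, prob=0.009230
DUDDU: m=20.2494, payoff=11.9206, prob=0.009230
UUDDU: m=34.2453, payoff=0.0000, prob=0.026920
DDUDU: m=20.2494, payoff=11.9206, prob=0.009230
UDUDU: m=34.2453, payoff=0.0000, prob=0.026920
DUUDU: m=34.2453, payoff=0.0000, prob=0.026920
UUUDU: m=57.9149, payoff=0.0000, prob=0.078517
DDDUU: m=17.6082, payoff=14.5618, prob=0.009230
UDDUU: m=29.7786, payoff=2.3914, prob=0.026920
DUDUU: m=29.7786, payoff=2.3914, prob=0.026920
UUDUU: m=50.3608, payoff=0.0000, prob=0.078517
DDUUU: m=25.8944, payoff=6.2756, prob=0.026920
UDUUU: m=43.7920, payoff=0.0000, prob=0.078517
DUUUU: m=38.0800, payoff=0.0000, prob=0.078517
UUUUU: m=64.4000, payoff=0.0000, prob=0.229008
Price = Σ prob·payoff / R^5 = 1.577000 / 1.159274 = 1.3603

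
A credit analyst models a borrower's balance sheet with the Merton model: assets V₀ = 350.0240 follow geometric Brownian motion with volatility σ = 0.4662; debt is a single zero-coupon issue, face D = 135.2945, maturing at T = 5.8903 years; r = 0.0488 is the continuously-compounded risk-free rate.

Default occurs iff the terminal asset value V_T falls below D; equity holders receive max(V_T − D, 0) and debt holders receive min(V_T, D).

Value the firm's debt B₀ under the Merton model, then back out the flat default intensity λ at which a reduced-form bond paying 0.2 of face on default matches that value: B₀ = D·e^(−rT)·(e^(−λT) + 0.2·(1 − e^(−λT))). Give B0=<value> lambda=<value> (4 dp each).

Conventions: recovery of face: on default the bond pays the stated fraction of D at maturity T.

Equity is a call on the firm's assets struck at D = 135.2945:
d₁ = [ln(V₀/D) + (r + σ²/2)T] / (σ√T)
   = [ln(350.0240/135.2945) + (0.0488 + 0.5·0.4662²)·5.8903] / (0.4662·√5.8903)
   = [0.950548 + 0.927553] / 1.131465 = 1.659884
d₂ = d₁ − σ√T = 1.659884 − 1.131465 = 0.528420
N(d₁) = 0.951531,  N(d₂) = 0.701396,  e^(−rT) = 0.750177
E₀ = V₀·N(d₁) − D·e^(−rT)·N(d₂)
   = 350.0240·0.951531 − 135.2945·0.750177·0.701396 = 261.870714
B₀ = V₀ − E₀ = 350.0240 − 261.870714 = 88.153286
e^(−λT) = (B₀·e^(rT)/D − 0.2)/(1 − 0.2) = (88.1533·1.333019/135.2945 − 0.2)/0.8 = 0.83568774
λ = −ln(0.83568774)/5.8903 = 0.030474

B0=88.1533 lambda=0.0305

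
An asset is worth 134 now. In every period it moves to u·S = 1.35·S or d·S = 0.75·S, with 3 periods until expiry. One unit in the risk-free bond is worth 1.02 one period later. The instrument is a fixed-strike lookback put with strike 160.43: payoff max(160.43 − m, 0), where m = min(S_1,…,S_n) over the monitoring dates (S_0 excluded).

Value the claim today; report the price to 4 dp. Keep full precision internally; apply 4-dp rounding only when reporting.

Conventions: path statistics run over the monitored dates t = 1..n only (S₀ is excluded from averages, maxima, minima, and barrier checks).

price = 51.3010

Risk-neutral up-probability p* = (R−d)/(u−d) = (1.02−0.75)/(1.35−0.75) = 0.4500; the claim prices as the p*-weighted sum of path payoffs discounted by R^3.
Enumerate all 2^3 = 8 price paths (U = up ×1.35, D = down ×0.75); each path with k up-moves has probability p*^k·(1−p*)^(3−k).
DDD: m=56.5312, payoff=103.8988, prob=0.166375
UDD: m=101.7562, payoff=58.6737, prob=0.136125
DUD: m=100.5000, payoff=59.9300, prob=0.136125
UUD: m=180.9000, payoff=0.0000, prob=0.111375
DDU: m=75.3750, payoff=85.0550, prob=0.136125
UDU: m=135.6750, payoff=24.7550, prob=0.111375
DUU: m=100.5000, payoff=59.9300, prob=0.111375
UUU: m=180.9000, payoff=0.0000, prob=0.091125
Price = Σ prob·payoff / R^3 = 54.440994 / 1.061208 = 51.3010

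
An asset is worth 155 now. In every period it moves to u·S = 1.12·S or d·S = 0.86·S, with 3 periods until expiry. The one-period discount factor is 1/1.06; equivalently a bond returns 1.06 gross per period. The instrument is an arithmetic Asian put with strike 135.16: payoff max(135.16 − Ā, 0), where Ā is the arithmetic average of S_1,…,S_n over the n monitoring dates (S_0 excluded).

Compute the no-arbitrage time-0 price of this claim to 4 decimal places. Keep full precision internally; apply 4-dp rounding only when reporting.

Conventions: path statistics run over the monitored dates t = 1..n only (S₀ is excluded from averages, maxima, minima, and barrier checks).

No-arbitrage gives p* = (R−d)/(u−d) = 0.7692: enumerate every path, weight its payoff by its p*-probability, and discount by R^3.
Enumerate all 2^3 = 8 price paths (U = up ×1.12, D = down ×0.86); each path with k up-moves has probability p*^k·(1−p*)^(3−k).
DDD: Ā=115.5089, payoff=19.6511, prob=0.012289
UDD: Ā=150.4302, payoff=0.0000, prob=0.040965
DUD: Ā=136.9969, payoff=0.0000, prob=0.040965
UUD: Ā=178.4145, payoff=0.0000, prob=0.136550
DDU: Ā=125.4442, payoff=9.7158, prob=0.040965
UDU: Ā=163.3692, payoff=0.0000, prob=0.136550
DUU: Ā=149.9358, payoff=0.0000, prob=0.136550
UUU: Ā=195.2653, payoff=0.0000, prob=0.455166
Price = Σ prob·payoff / R^3 = 0.639510 / 1.191016 = 0.5369

price = 0.5369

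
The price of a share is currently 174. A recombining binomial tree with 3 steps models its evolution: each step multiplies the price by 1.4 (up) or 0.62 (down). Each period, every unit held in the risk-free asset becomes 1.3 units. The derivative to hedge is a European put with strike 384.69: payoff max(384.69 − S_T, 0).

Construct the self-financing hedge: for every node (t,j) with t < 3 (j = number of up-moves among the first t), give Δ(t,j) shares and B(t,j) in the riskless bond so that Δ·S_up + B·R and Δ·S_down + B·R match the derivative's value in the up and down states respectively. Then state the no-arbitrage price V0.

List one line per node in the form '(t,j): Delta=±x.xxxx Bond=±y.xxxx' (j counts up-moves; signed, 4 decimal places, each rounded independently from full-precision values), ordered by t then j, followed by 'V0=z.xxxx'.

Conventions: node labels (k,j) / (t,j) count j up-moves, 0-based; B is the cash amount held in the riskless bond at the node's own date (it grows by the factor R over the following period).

Since d<R<u, set p* = (R−d)/(u−d) = 0.8718; price each node as the discounted p*-expectation of its children.
Payoffs at expiry: V(3,0)=343.2209, V(3,1)=291.0502, V(3,2)=173.2452, V(3,3)=0.0000
  t=2,j=0: stock 66.8856 → up 93.6398 (V=291.0502), down 41.4691 (V=343.2209). Price 229.0298; hedge Δ=-1.0000, bond B=295.9154.
  t=2,j=1: stock 151.0320 → up 211.4448 (V=173.2452), down 93.6398 (V=291.0502). Price 144.8834; hedge Δ=-1.0000, bond B=295.9154.
  t=2,j=2: stock 341.0400 → up 477.4560 (V=0.0000), down 211.4448 (V=173.2452). Price 17.0853; hedge Δ=-0.6513, bond B=239.1946.
  t=1,j=0: stock 107.8800 → up 151.0320 (V=144.8834), down 66.8856 (V=229.0298). Price 119.7472; hedge Δ=-1.0000, bond B=227.6272.
  t=1,j=1: stock 243.6000 → up 341.0400 (V=17.0853), down 151.0320 (V=144.8834). Price 25.7459; hedge Δ=-0.6726, bond B=189.5896.
  t=0,j=0: stock 174.0000 → up 243.6000 (V=25.7459), down 107.8800 (V=119.7472). Price 29.0749; hedge Δ=-0.6926, bond B=149.5894.
Sanity check at the root: Δ(0,0)·S0 + B(0,0) reproduces V0 = 29.0749.

(0,0): Delta=-0.6926 Bond=149.5894
(1,0): Delta=-1.0000 Bond=227.6272
(1,1): Delta=-0.6726 Bond=189.5896
(2,0): Delta=-1.0000 Bond=295.9154
(2,1): Delta=-1.0000 Bond=295.9154
(2,2): Delta=-0.6513 Bond=239.1946
V0=29.0749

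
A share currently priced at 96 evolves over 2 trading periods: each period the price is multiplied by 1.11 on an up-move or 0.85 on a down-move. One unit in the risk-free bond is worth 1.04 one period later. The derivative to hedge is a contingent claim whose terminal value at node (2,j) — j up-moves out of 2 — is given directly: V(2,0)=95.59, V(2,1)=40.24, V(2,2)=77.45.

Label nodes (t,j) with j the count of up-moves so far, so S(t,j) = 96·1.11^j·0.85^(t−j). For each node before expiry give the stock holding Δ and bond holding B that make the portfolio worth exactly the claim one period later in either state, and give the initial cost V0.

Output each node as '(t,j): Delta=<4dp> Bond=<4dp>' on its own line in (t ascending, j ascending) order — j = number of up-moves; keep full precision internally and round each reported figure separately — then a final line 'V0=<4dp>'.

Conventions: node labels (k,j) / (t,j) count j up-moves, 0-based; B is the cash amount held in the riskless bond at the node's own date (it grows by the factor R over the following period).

(0,0): Delta=0.4734 Bond=13.8342
(1,0): Delta=-2.6089 Bond=265.9057
(1,1): Delta=1.3430 Bond=-78.2770
V0=59.2854

The replicating-portfolio and risk-neutral prices coincide; use p* = (1.04−0.85)/(1.11−0.85) = 0.7308 for the latter.
Payoffs at expiry: V(2,0)=95.5900, V(2,1)=40.2400, V(2,2)=77.4500
  t=1,j=0: stock 81.6000 → up 90.5760 (V=40.2400), down 69.3600 (V=95.5900). Price 53.0211; hedge Δ=-2.6089, bond B=265.9057.
  t=1,j=1: stock 106.5600 → up 118.2816 (V=77.4500), down 90.5760 (V=40.2400). Price 64.8384; hedge Δ=1.3430, bond B=-78.2770.
  t=0,j=0: stock 96.0000 → up 106.5600 (V=64.8384), down 81.6000 (V=53.0211). Price 59.2854; hedge Δ=0.4734, bond B=13.8342.
Sanity check at the root: Δ(0,0)·S0 + B(0,0) reproduces V0 = 59.2854.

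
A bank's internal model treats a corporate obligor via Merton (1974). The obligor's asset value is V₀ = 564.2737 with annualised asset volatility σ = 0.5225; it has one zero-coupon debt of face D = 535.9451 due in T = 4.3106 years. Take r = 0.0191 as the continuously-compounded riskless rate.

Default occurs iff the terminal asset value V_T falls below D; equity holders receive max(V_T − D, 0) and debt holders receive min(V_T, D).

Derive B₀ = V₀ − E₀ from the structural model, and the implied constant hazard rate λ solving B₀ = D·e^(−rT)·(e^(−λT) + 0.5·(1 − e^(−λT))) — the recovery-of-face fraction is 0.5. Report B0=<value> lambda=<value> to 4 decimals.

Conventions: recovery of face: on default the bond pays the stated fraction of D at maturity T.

B0=309.2677 lambda=0.3187

With assets at 564.2737 and a single debt payment of 535.9451 at 4.3106 years:
d₁ = [ln(V₀/D) + (r + σ²/2)T] / (σ√T)
   = [ln(564.2737/535.9451) + (0.0191 + 0.5·0.5225²)·4.3106] / (0.5225·√4.3106)
   = [0.051508 + 0.670743] / 1.084814 = 0.665783
d₂ = d₁ − σ√T = 0.665783 − 1.084814 = -0.419031
N(d₁) = 0.747225,  N(d₂) = 0.337597,  e^(−rT) = 0.920966
E₀ = V₀·N(d₁) − D·e^(−rT)·N(d₂)
   = 564.2737·0.747225 − 535.9451·0.920966·0.337597 = 255.006029
B₀ = V₀ − E₀ = 564.2737 − 255.006029 = 309.267671
e^(−λT) = (B₀·e^(rT)/D − 0.5)/(1 − 0.5) = (309.2677·1.085817/535.9451 − 0.5)/0.5 = 0.25314345
λ = −ln(0.25314345)/4.3106 = 0.318702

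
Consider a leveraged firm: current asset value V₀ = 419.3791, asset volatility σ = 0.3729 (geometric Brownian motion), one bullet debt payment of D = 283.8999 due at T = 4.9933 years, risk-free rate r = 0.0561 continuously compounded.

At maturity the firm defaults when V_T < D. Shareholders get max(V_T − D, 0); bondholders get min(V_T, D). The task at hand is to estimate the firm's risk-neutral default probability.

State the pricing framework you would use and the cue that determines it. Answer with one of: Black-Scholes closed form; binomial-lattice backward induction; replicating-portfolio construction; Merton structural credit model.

Key observation: with the firm-asset dynamics (V₀ = 419.3791) and a single zero-coupon liability of face 283.8999 given, debt value, spread, and default probability all derive from the option view of the balance sheet.

framework: Merton structural credit model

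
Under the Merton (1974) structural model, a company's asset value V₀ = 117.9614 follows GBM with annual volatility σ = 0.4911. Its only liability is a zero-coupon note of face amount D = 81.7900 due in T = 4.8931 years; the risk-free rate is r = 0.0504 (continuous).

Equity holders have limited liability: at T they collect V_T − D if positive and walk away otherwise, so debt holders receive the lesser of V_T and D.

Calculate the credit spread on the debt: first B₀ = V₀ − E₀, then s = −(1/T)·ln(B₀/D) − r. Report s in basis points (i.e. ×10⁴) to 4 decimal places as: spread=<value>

Work the structural quantities from V₀ = 117.9614 against face 81.7900:
d₁ = [ln(V₀/D) + (r + σ²/2)T] / (σ√T)
   = [ln(117.9614/81.7900) + (0.0504 + 0.5·0.4911²)·4.8931] / (0.4911·√4.8931)
   = [0.366202 + 0.836669] / 1.086331 = 1.107280
d₂ = d₁ − σ√T = 1.107280 − 1.086331 = 0.020949
N(d₁) = 0.865913,  N(d₂) = 0.508357,  e^(−rT) = 0.781444
E₀ = V₀·N(d₁) − D·e^(−rT)·N(d₂)
   = 117.9614·0.865913 − 81.7900·0.781444·0.508357 = 69.653104
B₀ = V₀ − E₀ = 117.9614 − 69.653104 = 48.308296
spread = −(1/T)·ln(B₀/D) − r = −(1/4.8931)·ln(48.308296/81.7900) − 0.0504 = 0.05721106
in basis points: 0.05721106 × 10⁴ = 572.1106 bp

spread=572.1106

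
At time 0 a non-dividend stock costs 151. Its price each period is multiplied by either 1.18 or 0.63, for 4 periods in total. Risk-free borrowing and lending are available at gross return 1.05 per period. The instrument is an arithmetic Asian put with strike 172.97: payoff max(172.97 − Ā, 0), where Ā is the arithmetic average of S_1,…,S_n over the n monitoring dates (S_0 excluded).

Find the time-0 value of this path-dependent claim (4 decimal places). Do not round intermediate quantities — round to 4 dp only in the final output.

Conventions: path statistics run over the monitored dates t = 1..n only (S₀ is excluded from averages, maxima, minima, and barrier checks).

With p* = (R−d)/(u−d) = 0.7636, sum probability × payoff across the paths and divide by R^4.
Enumerate all 2^4 = 16 price paths (U = up ×1.18, D = down ×0.63); each path with k up-moves has probability p*^k·(1−p*)^(4−k).
DDDD: Ā=54.1515, payoff=118.8185, prob=0.003121
UDDD: Ā=101.4266, payoff=71.5434, prob=0.010084
DUDD: Ā=80.6641, payoff=92.3059, prob=0.010084
UUDD: Ā=151.0851, payoff=21.8849, prob=0.032579
DDUD: Ā=67.5837, payoff=105.3863, prob=0.010084
UDUD: Ā=126.5854, payoff=46.3846, prob=0.032579
DUUD: Ā=105.8229, payoff=67.1471, prob=0.032579
UUUD: Ā=198.2080, payoff=0.0000, prob=0.105254
DDDU: Ā=59.3431, payoff=113.6269, prob=0.010084
UDDU: Ā=111.1506, payoff=61.8194, prob=0.032579
DUDU: Ā=90.3881, payoff=82.5819, prob=0.032579
UUDU: Ā=169.2983, payoff=3.6717, prob=0.105254
DDUU: Ā=77.3077, payoff=95.6623, prob=0.032579
UDUU: Ā=144.7985, payoff=28.1715, prob=0.105254
DUUU: Ā=124.0360, payoff=48.9340, prob=0.105254
UUUU: Ā=232.3214, payoff=0.0000, prob=0.340053
Price = Σ prob·payoff / R^4 = 24.966447 / 1.215506 = 20.5400

price = 20.5400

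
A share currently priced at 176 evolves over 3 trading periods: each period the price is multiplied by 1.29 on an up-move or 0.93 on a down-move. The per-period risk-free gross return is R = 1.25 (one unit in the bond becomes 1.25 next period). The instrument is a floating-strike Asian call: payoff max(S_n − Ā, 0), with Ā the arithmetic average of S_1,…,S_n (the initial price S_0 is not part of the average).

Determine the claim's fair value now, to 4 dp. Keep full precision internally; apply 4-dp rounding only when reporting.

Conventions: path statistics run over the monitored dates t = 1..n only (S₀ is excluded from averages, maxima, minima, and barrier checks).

Risk-neutral up-probability p* = (R−d)/(u−d) = (1.25−0.93)/(1.29−0.93) = 0.8889; the claim prices as the p*-weighted sum of path payoffs discounted by R^3.
Enumerate all 2^3 = 8 price paths (U = up ×1.29, D = down ×0.93); each path with k up-moves has probability p*^k·(1−p*)^(3−k).
DDD: Ā=152.4897, payoff=0.0000, prob=0.001372
UDD: Ā=211.5180, payoff=0.0000, prob=0.010974
DUD: Ā=190.3980, payoff=5.9689, prob=0.010974
UUD: Ā=264.1005, payoff=8.2794, prob=0.087791
DDU: Ā=170.7564, payoff=25.6105, prob=0.010974
UDU: Ā=236.8557, payoff=35.5242, prob=0.087791
DUU: Ā=215.7357, payoff=56.6442, prob=0.087791
UUU: Ā=299.2463, payoff=78.5710, prob=0.702332
Price = Σ prob·payoff / R^3 = 64.347918 / 1.953125 = 32.9461

price = 32.9461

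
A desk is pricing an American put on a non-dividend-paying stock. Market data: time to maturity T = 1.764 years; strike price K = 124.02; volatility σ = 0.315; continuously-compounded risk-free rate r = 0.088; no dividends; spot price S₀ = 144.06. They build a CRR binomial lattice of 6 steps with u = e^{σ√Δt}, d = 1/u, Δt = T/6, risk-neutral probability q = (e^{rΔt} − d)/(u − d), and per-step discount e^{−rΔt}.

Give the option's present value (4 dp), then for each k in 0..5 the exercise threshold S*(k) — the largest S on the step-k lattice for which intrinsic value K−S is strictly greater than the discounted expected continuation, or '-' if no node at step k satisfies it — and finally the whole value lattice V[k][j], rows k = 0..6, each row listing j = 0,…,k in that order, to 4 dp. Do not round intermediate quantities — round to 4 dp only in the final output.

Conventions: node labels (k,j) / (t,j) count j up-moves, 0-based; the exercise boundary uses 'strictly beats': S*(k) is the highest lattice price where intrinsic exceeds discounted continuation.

price = 8.2909
boundary = - - - 86.3004 72.7505 86.3004
tree:
8.2909
14.2118 3.5261
23.6045 6.7051 0.9223
37.7196 12.4340 2.0300 0.0000
51.2695 22.2525 4.4681 0.0000 0.0000
62.6920 37.7196 9.8345 0.0000 0.0000 0.0000
72.3210 51.2695 21.6460 0.0000 0.0000 0.0000 0.0000

Δt=0.29400  u=1.18625  d=0.84299  q=0.53376  discount=0.97446
step 6 (expiry): payoffs max(K−S,0) = 72.3210 51.2695 21.6460 0.0000 0.0000 0.0000 0.0000
step 5: (k=5,j=0): S=61.3280, K−S=62.6920, hold=59.5245 ⇒ V=62.6920 exercise | (k=5,j=1): S=86.3004, K−S=37.7196, hold=34.5521 ⇒ V=37.7196 exercise | (k=5,j=2): S=121.4413, K−S=2.5787, hold=9.8345 ⇒ V=9.8345 continue | (k=5,j=3): S=170.8914, K−S=0.0000, hold=0.0000 ⇒ V=0.0000 continue | (k=5,j=4): S=240.4773, K−S=0.0000, hold=0.0000 ⇒ V=0.0000 continue | (k=5,j=5): S=338.3980, K−S=0.0000, hold=0.0000 ⇒ V=0.0000 continue  boundary S*=86.3004
step 4: (k=4,j=0): S=72.7505, K−S=51.2695, hold=48.1020 ⇒ V=51.2695 exercise | (k=4,j=1): S=102.3740, K−S=21.6460, hold=22.2525 ⇒ V=22.2525 continue | (k=4,j=2): S=144.0600, K−S=0.0000, hold=4.4681 ⇒ V=4.4681 continue | (k=4,j=3): S=202.7203, K−S=0.0000, hold=0.0000 ⇒ V=0.0000 continue | (k=4,j=4): S=285.2666, K−S=0.0000, hold=0.0000 ⇒ V=0.0000 continue  boundary S*=72.7505
step 3: (k=3,j=0): S=86.3004, K−S=37.7196, hold=34.8675 ⇒ V=37.7196 exercise | (k=3,j=1): S=121.4413, K−S=2.5787, hold=12.4340 ⇒ V=12.4340 continue | (k=3,j=2): S=170.8914, K−S=0.0000, hold=2.0300 ⇒ V=2.0300 continue | (k=3,j=3): S=240.4773, K−S=0.0000, hold=0.0000 ⇒ V=0.0000 continue  boundary S*=86.3004
step 2: (k=2,j=0): S=102.3740, K−S=21.6460, hold=23.6045 ⇒ V=23.6045 continue | (k=2,j=1): S=144.0600, K−S=0.0000, hold=6.7051 ⇒ V=6.7051 continue | (k=2,j=2): S=202.7203, K−S=0.0000, hold=0.9223 ⇒ V=0.9223 continue  boundary S*=-
step 1: (k=1,j=0): S=121.4413, K−S=2.5787, hold=14.2118 ⇒ V=14.2118 continue | (k=1,j=1): S=170.8914, K−S=0.0000, hold=3.5261 ⇒ V=3.5261 continue  boundary S*=-
step 0: (k=0,j=0): S=144.0600, K−S=0.0000, hold=8.2909 ⇒ V=8.2909 continue  boundary S*=-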